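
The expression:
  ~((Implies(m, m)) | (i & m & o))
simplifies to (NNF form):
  False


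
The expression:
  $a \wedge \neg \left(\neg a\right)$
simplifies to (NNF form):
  $a$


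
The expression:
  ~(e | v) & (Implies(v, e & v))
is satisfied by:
  {v: False, e: False}


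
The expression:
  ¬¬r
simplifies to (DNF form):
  r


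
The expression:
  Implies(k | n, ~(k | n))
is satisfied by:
  {n: False, k: False}


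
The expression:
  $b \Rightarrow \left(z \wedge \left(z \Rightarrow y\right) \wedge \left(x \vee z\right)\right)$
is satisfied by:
  {z: True, y: True, b: False}
  {z: True, y: False, b: False}
  {y: True, z: False, b: False}
  {z: False, y: False, b: False}
  {b: True, z: True, y: True}


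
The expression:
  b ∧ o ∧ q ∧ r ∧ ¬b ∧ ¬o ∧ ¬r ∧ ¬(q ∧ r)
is never true.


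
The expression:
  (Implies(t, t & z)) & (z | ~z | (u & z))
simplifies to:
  z | ~t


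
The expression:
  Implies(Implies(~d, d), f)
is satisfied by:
  {f: True, d: False}
  {d: False, f: False}
  {d: True, f: True}


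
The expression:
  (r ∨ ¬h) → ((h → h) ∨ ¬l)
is always true.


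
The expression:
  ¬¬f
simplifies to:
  f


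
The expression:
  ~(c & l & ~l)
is always true.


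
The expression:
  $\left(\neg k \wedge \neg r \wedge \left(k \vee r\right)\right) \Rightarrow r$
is always true.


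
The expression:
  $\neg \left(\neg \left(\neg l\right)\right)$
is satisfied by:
  {l: False}


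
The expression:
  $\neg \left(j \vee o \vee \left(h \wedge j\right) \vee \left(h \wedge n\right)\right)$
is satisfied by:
  {o: False, j: False, h: False, n: False}
  {n: True, o: False, j: False, h: False}
  {h: True, o: False, j: False, n: False}


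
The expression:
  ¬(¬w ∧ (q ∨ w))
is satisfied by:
  {w: True, q: False}
  {q: False, w: False}
  {q: True, w: True}


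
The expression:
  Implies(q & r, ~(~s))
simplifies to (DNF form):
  s | ~q | ~r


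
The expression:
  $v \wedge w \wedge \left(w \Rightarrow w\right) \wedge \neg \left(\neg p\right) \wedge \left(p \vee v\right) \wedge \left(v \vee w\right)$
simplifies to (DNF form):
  $p \wedge v \wedge w$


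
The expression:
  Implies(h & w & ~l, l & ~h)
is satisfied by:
  {l: True, w: False, h: False}
  {w: False, h: False, l: False}
  {h: True, l: True, w: False}
  {h: True, w: False, l: False}
  {l: True, w: True, h: False}
  {w: True, l: False, h: False}
  {h: True, w: True, l: True}


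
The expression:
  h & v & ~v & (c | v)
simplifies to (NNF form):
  False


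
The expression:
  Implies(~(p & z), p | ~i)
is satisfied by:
  {p: True, i: False}
  {i: False, p: False}
  {i: True, p: True}


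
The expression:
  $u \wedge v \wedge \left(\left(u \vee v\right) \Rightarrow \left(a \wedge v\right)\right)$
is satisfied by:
  {a: True, u: True, v: True}


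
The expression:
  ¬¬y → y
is always true.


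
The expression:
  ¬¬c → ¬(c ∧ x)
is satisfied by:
  {c: False, x: False}
  {x: True, c: False}
  {c: True, x: False}


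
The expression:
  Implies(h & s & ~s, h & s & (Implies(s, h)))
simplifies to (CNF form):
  True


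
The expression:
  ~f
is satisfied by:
  {f: False}


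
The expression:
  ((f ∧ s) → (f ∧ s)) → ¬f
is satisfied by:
  {f: False}


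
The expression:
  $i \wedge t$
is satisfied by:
  {t: True, i: True}


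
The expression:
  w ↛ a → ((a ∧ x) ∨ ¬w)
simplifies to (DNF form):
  a ∨ ¬w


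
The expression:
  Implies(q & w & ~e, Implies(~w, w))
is always true.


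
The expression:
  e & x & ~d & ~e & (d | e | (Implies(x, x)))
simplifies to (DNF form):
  False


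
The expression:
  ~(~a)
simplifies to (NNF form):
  a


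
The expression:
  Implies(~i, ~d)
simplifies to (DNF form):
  i | ~d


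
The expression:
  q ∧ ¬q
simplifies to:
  False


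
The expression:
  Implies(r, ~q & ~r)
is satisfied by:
  {r: False}


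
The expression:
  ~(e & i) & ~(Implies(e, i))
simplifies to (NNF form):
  e & ~i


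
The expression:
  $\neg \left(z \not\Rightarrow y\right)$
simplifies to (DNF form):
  $y \vee \neg z$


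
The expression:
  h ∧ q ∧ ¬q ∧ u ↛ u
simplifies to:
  False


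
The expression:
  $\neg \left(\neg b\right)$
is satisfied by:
  {b: True}


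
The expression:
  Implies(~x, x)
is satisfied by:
  {x: True}


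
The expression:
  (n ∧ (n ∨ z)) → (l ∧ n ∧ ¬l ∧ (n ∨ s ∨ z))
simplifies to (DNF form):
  ¬n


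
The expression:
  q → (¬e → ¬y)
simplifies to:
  e ∨ ¬q ∨ ¬y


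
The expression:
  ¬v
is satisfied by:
  {v: False}


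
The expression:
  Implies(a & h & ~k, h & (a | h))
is always true.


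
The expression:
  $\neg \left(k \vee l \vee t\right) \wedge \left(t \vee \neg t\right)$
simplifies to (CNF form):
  $\neg k \wedge \neg l \wedge \neg t$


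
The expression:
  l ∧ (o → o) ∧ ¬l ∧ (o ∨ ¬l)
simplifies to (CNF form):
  False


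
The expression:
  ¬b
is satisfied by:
  {b: False}


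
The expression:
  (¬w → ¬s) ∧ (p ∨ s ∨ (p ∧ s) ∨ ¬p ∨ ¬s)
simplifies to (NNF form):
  w ∨ ¬s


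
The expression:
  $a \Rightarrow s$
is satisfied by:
  {s: True, a: False}
  {a: False, s: False}
  {a: True, s: True}


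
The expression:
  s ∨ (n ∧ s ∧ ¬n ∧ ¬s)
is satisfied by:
  {s: True}


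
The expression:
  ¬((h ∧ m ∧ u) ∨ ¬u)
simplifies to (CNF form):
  u ∧ (¬h ∨ ¬m)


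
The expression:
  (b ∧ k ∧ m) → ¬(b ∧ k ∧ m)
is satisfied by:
  {k: False, m: False, b: False}
  {b: True, k: False, m: False}
  {m: True, k: False, b: False}
  {b: True, m: True, k: False}
  {k: True, b: False, m: False}
  {b: True, k: True, m: False}
  {m: True, k: True, b: False}


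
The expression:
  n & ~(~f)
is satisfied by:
  {f: True, n: True}


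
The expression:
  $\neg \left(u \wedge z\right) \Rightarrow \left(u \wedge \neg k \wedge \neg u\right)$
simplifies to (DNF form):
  $u \wedge z$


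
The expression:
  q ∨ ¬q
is always true.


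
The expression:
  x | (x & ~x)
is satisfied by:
  {x: True}


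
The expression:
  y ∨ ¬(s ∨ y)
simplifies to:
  y ∨ ¬s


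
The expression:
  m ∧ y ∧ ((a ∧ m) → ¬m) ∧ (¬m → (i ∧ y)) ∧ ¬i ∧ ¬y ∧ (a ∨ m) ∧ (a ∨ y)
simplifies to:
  False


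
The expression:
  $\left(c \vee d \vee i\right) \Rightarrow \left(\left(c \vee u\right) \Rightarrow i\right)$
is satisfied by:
  {i: True, c: False, u: False, d: False}
  {i: True, d: True, c: False, u: False}
  {i: True, u: True, c: False, d: False}
  {i: True, d: True, u: True, c: False}
  {i: True, c: True, u: False, d: False}
  {i: True, d: True, c: True, u: False}
  {i: True, u: True, c: True, d: False}
  {i: True, d: True, u: True, c: True}
  {d: False, c: False, u: False, i: False}
  {d: True, c: False, u: False, i: False}
  {u: True, d: False, c: False, i: False}


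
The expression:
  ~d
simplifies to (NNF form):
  ~d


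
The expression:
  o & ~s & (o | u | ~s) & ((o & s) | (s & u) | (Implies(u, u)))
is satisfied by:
  {o: True, s: False}


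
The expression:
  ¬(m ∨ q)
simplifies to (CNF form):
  ¬m ∧ ¬q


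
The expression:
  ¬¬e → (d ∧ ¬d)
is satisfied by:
  {e: False}


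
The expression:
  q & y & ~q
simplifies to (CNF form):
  False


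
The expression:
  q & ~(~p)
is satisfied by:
  {p: True, q: True}


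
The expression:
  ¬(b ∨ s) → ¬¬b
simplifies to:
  b ∨ s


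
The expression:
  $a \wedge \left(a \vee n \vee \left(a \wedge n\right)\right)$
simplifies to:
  $a$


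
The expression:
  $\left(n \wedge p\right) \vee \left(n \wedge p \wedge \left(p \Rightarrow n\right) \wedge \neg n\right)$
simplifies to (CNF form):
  $n \wedge p$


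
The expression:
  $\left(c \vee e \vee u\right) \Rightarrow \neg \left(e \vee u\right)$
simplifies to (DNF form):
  $\neg e \wedge \neg u$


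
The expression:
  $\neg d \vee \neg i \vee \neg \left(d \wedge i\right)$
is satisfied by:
  {d: False, i: False}
  {i: True, d: False}
  {d: True, i: False}


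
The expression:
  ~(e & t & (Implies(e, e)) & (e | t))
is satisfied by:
  {e: False, t: False}
  {t: True, e: False}
  {e: True, t: False}


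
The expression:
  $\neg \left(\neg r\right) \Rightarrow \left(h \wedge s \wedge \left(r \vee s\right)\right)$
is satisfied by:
  {h: True, s: True, r: False}
  {h: True, s: False, r: False}
  {s: True, h: False, r: False}
  {h: False, s: False, r: False}
  {r: True, h: True, s: True}


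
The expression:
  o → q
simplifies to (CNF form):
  q ∨ ¬o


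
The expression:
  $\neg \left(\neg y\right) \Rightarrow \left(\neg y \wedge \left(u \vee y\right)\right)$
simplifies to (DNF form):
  $\neg y$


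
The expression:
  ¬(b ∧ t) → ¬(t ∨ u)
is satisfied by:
  {b: True, u: False, t: False}
  {u: False, t: False, b: False}
  {b: True, t: True, u: False}
  {b: True, t: True, u: True}


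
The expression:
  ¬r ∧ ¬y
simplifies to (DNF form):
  ¬r ∧ ¬y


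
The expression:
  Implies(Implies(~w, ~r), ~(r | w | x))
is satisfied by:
  {r: True, x: False, w: False}
  {x: False, w: False, r: False}
  {r: True, x: True, w: False}


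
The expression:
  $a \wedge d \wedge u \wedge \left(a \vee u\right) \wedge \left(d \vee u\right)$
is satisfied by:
  {a: True, u: True, d: True}


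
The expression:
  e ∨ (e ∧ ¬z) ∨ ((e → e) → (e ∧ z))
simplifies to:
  e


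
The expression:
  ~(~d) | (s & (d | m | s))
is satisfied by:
  {d: True, s: True}
  {d: True, s: False}
  {s: True, d: False}


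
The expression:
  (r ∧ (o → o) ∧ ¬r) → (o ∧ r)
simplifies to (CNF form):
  True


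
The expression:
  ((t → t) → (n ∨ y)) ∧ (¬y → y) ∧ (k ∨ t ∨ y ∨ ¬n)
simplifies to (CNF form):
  y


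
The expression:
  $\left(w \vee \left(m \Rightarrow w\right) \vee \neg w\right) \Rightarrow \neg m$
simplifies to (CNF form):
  $\neg m$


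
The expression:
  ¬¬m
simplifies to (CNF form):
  m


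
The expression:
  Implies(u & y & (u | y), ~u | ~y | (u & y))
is always true.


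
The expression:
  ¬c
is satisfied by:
  {c: False}


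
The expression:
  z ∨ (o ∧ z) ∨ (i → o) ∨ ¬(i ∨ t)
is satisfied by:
  {o: True, z: True, i: False}
  {o: True, z: False, i: False}
  {z: True, o: False, i: False}
  {o: False, z: False, i: False}
  {i: True, o: True, z: True}
  {i: True, o: True, z: False}
  {i: True, z: True, o: False}


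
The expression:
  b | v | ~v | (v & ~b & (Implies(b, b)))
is always true.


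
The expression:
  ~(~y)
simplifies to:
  y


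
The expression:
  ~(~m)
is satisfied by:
  {m: True}


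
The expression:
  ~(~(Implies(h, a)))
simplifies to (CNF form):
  a | ~h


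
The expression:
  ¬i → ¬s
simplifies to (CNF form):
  i ∨ ¬s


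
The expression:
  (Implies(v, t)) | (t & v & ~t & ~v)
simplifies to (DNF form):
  t | ~v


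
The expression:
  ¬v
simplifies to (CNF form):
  ¬v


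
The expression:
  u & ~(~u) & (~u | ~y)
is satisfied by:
  {u: True, y: False}


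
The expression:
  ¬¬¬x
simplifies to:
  ¬x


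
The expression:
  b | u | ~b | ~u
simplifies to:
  True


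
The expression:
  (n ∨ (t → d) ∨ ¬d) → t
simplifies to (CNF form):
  t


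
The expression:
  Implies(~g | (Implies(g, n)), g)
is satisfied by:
  {g: True}


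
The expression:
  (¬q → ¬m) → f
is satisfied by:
  {f: True, m: True, q: False}
  {f: True, m: False, q: False}
  {q: True, f: True, m: True}
  {q: True, f: True, m: False}
  {m: True, q: False, f: False}


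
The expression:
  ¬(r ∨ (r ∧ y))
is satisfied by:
  {r: False}


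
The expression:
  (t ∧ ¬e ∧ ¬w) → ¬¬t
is always true.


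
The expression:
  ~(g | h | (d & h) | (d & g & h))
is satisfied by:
  {g: False, h: False}


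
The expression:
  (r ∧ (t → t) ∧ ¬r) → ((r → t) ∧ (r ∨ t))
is always true.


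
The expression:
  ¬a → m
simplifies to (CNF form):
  a ∨ m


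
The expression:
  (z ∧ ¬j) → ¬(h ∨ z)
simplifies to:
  j ∨ ¬z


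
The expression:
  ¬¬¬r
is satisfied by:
  {r: False}


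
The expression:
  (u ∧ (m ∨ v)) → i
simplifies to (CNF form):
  (i ∨ ¬m ∨ ¬u) ∧ (i ∨ ¬u ∨ ¬v)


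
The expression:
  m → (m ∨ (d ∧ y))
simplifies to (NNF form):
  True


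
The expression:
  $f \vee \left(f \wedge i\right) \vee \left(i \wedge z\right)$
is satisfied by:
  {i: True, f: True, z: True}
  {i: True, f: True, z: False}
  {f: True, z: True, i: False}
  {f: True, z: False, i: False}
  {i: True, z: True, f: False}


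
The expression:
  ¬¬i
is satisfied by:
  {i: True}


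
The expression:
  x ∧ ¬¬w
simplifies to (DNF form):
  w ∧ x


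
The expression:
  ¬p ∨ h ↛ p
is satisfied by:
  {p: False}


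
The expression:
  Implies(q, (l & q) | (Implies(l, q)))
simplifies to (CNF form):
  True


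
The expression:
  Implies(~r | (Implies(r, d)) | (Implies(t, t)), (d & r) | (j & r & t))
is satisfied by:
  {d: True, t: True, j: True, r: True}
  {d: True, t: True, r: True, j: False}
  {d: True, j: True, r: True, t: False}
  {d: True, r: True, j: False, t: False}
  {t: True, j: True, r: True, d: False}


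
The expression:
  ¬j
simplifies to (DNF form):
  ¬j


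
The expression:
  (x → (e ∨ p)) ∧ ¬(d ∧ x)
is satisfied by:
  {e: True, p: True, x: False, d: False}
  {e: True, p: False, x: False, d: False}
  {p: True, d: False, e: False, x: False}
  {d: False, p: False, e: False, x: False}
  {d: True, e: True, p: True, x: False}
  {d: True, e: True, p: False, x: False}
  {d: True, p: True, e: False, x: False}
  {d: True, p: False, e: False, x: False}
  {x: True, e: True, p: True, d: False}
  {x: True, e: True, p: False, d: False}
  {x: True, p: True, e: False, d: False}


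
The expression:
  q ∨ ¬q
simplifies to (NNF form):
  True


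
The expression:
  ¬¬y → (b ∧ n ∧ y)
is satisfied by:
  {b: True, n: True, y: False}
  {b: True, n: False, y: False}
  {n: True, b: False, y: False}
  {b: False, n: False, y: False}
  {b: True, y: True, n: True}


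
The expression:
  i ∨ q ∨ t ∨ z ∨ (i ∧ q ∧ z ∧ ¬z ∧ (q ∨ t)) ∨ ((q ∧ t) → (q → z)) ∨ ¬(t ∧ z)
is always true.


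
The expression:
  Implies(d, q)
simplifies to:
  q | ~d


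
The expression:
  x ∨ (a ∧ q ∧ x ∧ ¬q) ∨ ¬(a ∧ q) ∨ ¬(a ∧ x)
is always true.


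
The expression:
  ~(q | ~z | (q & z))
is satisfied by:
  {z: True, q: False}


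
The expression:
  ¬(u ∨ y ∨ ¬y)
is never true.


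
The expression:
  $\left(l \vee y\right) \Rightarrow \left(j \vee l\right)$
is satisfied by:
  {l: True, j: True, y: False}
  {l: True, j: False, y: False}
  {j: True, l: False, y: False}
  {l: False, j: False, y: False}
  {y: True, l: True, j: True}
  {y: True, l: True, j: False}
  {y: True, j: True, l: False}


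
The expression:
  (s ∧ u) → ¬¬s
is always true.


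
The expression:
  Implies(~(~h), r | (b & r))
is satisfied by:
  {r: True, h: False}
  {h: False, r: False}
  {h: True, r: True}


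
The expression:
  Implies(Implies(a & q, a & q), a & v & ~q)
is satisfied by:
  {a: True, v: True, q: False}


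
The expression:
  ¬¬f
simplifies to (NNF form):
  f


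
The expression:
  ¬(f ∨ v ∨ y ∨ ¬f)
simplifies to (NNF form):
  False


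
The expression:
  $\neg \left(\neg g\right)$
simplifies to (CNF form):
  $g$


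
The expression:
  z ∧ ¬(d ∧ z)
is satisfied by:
  {z: True, d: False}


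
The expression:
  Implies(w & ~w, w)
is always true.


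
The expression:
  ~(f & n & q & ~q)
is always true.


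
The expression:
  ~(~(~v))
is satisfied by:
  {v: False}


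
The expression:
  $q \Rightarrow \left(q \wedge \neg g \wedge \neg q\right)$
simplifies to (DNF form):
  $\neg q$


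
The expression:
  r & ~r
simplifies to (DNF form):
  False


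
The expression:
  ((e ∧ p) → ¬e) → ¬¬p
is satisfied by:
  {p: True}


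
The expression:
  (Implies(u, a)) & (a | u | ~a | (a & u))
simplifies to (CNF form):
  a | ~u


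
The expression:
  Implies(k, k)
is always true.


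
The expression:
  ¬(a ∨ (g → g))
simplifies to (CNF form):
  False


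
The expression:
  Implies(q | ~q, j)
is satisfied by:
  {j: True}


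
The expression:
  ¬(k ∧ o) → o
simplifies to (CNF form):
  o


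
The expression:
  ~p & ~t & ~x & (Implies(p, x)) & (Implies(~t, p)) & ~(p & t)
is never true.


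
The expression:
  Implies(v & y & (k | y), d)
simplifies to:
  d | ~v | ~y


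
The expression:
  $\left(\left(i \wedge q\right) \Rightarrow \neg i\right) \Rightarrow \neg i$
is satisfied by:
  {q: True, i: False}
  {i: False, q: False}
  {i: True, q: True}


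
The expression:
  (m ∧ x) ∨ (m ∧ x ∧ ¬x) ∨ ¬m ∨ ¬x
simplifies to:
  True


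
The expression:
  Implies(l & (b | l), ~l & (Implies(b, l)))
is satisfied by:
  {l: False}


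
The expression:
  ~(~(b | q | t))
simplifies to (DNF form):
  b | q | t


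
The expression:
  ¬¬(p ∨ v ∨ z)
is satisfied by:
  {z: True, v: True, p: True}
  {z: True, v: True, p: False}
  {z: True, p: True, v: False}
  {z: True, p: False, v: False}
  {v: True, p: True, z: False}
  {v: True, p: False, z: False}
  {p: True, v: False, z: False}


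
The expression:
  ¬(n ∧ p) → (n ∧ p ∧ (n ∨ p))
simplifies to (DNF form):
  n ∧ p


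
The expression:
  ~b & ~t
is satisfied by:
  {t: False, b: False}


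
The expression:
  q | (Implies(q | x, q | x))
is always true.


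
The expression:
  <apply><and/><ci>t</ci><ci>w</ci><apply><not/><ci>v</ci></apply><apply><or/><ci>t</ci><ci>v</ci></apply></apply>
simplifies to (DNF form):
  <apply><and/><ci>t</ci><ci>w</ci><apply><not/><ci>v</ci></apply></apply>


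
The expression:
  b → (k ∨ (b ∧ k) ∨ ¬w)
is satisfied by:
  {k: True, w: False, b: False}
  {w: False, b: False, k: False}
  {b: True, k: True, w: False}
  {b: True, w: False, k: False}
  {k: True, w: True, b: False}
  {w: True, k: False, b: False}
  {b: True, w: True, k: True}


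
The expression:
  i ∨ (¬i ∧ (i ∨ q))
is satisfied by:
  {i: True, q: True}
  {i: True, q: False}
  {q: True, i: False}


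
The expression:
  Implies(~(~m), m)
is always true.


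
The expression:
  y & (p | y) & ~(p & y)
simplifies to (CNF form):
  y & ~p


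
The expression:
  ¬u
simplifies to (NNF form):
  ¬u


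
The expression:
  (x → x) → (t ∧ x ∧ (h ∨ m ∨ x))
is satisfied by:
  {t: True, x: True}


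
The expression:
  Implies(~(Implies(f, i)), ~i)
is always true.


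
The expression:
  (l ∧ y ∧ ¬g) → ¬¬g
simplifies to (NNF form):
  g ∨ ¬l ∨ ¬y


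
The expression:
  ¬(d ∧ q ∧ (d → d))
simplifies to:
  ¬d ∨ ¬q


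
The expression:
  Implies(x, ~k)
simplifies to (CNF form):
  ~k | ~x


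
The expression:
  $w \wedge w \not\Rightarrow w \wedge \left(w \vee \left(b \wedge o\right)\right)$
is never true.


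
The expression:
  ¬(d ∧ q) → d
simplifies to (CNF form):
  d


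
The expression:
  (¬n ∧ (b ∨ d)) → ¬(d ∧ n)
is always true.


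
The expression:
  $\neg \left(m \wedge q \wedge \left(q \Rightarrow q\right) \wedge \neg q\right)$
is always true.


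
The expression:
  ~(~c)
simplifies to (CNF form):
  c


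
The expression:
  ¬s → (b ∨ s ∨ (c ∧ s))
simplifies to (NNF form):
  b ∨ s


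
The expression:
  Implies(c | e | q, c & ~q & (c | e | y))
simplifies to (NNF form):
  ~q & (c | ~e)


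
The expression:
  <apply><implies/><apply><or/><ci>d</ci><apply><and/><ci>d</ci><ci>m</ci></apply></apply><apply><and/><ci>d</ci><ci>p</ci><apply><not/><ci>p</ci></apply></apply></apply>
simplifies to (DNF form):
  <apply><not/><ci>d</ci></apply>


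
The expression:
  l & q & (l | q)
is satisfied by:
  {q: True, l: True}


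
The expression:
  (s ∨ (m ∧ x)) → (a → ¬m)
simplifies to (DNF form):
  (¬s ∧ ¬x) ∨ ¬a ∨ ¬m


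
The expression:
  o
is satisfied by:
  {o: True}


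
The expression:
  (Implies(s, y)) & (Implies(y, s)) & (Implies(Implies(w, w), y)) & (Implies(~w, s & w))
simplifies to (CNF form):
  s & w & y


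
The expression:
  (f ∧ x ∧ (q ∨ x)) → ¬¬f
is always true.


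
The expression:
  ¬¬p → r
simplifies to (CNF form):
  r ∨ ¬p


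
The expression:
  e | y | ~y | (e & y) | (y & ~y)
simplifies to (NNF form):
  True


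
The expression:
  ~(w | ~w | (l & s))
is never true.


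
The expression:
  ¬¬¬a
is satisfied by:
  {a: False}


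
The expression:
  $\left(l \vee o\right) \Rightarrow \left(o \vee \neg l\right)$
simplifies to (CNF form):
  $o \vee \neg l$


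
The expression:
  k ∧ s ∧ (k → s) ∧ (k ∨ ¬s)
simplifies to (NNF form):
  k ∧ s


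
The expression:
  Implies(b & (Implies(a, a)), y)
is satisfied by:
  {y: True, b: False}
  {b: False, y: False}
  {b: True, y: True}


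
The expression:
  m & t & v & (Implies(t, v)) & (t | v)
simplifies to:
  m & t & v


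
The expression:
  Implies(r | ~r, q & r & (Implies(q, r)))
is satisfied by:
  {r: True, q: True}


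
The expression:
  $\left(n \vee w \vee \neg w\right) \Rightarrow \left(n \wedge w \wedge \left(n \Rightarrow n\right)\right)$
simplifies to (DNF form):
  $n \wedge w$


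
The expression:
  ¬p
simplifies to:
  ¬p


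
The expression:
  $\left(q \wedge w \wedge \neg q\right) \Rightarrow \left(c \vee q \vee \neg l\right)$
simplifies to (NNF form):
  $\text{True}$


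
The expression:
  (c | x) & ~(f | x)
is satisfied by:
  {c: True, x: False, f: False}


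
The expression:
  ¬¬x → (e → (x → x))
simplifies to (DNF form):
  True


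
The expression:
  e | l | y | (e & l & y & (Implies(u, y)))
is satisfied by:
  {y: True, l: True, e: True}
  {y: True, l: True, e: False}
  {y: True, e: True, l: False}
  {y: True, e: False, l: False}
  {l: True, e: True, y: False}
  {l: True, e: False, y: False}
  {e: True, l: False, y: False}


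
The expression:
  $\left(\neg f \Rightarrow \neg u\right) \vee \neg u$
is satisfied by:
  {f: True, u: False}
  {u: False, f: False}
  {u: True, f: True}


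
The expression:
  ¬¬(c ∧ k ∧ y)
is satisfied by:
  {c: True, y: True, k: True}


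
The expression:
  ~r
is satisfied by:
  {r: False}


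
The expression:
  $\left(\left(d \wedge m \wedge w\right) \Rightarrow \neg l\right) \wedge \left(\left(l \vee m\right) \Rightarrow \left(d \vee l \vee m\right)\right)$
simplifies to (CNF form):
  $\neg d \vee \neg l \vee \neg m \vee \neg w$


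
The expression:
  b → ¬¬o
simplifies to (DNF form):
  o ∨ ¬b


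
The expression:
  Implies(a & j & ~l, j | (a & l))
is always true.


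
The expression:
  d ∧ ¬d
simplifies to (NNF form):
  False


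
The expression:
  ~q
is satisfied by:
  {q: False}


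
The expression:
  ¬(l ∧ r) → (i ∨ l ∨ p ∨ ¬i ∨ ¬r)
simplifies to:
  True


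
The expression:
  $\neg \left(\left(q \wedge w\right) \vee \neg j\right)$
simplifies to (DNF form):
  $\left(j \wedge \neg q\right) \vee \left(j \wedge \neg w\right)$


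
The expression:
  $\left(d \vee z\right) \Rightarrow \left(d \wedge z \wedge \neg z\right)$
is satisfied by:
  {d: False, z: False}


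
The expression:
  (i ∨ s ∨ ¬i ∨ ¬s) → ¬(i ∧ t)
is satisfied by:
  {t: False, i: False}
  {i: True, t: False}
  {t: True, i: False}


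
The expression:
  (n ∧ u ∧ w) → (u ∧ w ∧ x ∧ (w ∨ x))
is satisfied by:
  {x: True, w: False, u: False, n: False}
  {x: False, w: False, u: False, n: False}
  {x: True, n: True, w: False, u: False}
  {n: True, x: False, w: False, u: False}
  {x: True, u: True, n: False, w: False}
  {u: True, n: False, w: False, x: False}
  {x: True, n: True, u: True, w: False}
  {n: True, u: True, x: False, w: False}
  {x: True, w: True, n: False, u: False}
  {w: True, n: False, u: False, x: False}
  {x: True, n: True, w: True, u: False}
  {n: True, w: True, x: False, u: False}
  {x: True, u: True, w: True, n: False}
  {u: True, w: True, n: False, x: False}
  {x: True, n: True, u: True, w: True}


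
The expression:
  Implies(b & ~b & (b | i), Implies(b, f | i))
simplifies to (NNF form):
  True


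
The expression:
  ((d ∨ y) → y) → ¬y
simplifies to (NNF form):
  ¬y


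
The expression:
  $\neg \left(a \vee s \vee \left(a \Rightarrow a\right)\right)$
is never true.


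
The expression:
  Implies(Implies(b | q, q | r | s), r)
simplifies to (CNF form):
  (b | r) & (r | ~q) & (r | ~s)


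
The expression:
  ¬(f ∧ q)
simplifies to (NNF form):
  ¬f ∨ ¬q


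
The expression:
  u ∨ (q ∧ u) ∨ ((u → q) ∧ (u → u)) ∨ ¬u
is always true.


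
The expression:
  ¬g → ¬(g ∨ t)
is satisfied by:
  {g: True, t: False}
  {t: False, g: False}
  {t: True, g: True}


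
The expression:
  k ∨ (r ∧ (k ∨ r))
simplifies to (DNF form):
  k ∨ r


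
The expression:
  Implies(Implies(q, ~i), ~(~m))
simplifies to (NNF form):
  m | (i & q)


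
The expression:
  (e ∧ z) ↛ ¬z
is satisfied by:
  {z: True, e: True}


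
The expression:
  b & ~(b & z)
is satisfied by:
  {b: True, z: False}


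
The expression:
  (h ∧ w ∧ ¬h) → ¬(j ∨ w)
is always true.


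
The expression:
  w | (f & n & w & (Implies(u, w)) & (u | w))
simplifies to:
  w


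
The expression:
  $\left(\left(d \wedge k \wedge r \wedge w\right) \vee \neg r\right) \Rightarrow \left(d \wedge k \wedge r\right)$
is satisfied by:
  {r: True}


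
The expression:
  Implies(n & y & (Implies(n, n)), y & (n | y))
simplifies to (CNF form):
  True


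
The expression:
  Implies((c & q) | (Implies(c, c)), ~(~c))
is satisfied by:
  {c: True}


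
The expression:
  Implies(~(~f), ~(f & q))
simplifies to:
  ~f | ~q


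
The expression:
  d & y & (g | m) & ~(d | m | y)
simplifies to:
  False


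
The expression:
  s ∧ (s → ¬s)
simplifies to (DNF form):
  False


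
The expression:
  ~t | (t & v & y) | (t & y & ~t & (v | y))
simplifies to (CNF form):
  (v | ~t) & (y | ~t)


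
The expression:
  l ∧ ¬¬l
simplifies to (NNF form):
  l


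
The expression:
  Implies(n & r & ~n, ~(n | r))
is always true.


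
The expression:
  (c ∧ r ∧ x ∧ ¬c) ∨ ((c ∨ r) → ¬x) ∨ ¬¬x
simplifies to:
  True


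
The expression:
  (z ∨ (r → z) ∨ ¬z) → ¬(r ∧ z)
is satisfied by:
  {z: False, r: False}
  {r: True, z: False}
  {z: True, r: False}


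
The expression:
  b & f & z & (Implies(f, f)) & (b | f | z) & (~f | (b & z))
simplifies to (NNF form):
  b & f & z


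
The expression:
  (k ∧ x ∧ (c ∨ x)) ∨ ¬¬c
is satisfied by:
  {x: True, c: True, k: True}
  {x: True, c: True, k: False}
  {c: True, k: True, x: False}
  {c: True, k: False, x: False}
  {x: True, k: True, c: False}


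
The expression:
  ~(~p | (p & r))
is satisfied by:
  {p: True, r: False}


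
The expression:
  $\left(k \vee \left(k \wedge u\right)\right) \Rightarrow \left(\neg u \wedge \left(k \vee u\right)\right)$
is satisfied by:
  {u: False, k: False}
  {k: True, u: False}
  {u: True, k: False}


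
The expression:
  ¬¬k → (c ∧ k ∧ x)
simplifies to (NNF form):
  (c ∧ x) ∨ ¬k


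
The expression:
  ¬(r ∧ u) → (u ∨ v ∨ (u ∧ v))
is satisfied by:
  {v: True, u: True}
  {v: True, u: False}
  {u: True, v: False}


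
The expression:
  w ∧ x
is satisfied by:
  {w: True, x: True}


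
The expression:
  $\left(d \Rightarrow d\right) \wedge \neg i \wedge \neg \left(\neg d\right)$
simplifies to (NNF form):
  $d \wedge \neg i$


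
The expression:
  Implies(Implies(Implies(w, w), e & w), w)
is always true.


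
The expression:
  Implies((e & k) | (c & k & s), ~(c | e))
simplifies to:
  ~k | (~c & ~e) | (~e & ~s)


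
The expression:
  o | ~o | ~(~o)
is always true.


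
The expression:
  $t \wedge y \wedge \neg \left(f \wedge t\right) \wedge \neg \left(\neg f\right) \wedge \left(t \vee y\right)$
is never true.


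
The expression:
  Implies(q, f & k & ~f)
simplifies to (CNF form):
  ~q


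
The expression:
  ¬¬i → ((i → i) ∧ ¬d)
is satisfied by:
  {d: False, i: False}
  {i: True, d: False}
  {d: True, i: False}


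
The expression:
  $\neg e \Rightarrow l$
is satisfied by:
  {l: True, e: True}
  {l: True, e: False}
  {e: True, l: False}


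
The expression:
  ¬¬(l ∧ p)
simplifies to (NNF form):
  l ∧ p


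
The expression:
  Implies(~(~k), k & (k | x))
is always true.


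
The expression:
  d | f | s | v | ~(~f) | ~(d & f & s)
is always true.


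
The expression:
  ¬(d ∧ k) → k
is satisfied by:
  {k: True}


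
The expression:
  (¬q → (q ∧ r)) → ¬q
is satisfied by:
  {q: False}


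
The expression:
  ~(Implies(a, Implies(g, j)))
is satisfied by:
  {a: True, g: True, j: False}


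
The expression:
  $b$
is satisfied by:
  {b: True}


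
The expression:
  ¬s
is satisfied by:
  {s: False}


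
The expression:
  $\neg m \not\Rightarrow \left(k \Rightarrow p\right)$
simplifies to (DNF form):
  $k \wedge \neg m \wedge \neg p$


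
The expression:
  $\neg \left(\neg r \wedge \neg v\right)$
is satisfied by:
  {r: True, v: True}
  {r: True, v: False}
  {v: True, r: False}


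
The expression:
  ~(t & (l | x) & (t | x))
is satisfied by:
  {l: False, t: False, x: False}
  {x: True, l: False, t: False}
  {l: True, x: False, t: False}
  {x: True, l: True, t: False}
  {t: True, x: False, l: False}


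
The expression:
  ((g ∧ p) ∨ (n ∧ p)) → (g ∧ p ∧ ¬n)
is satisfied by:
  {p: False, n: False}
  {n: True, p: False}
  {p: True, n: False}


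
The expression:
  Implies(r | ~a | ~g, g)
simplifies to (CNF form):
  g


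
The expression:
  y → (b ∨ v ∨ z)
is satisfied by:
  {b: True, z: True, v: True, y: False}
  {b: True, z: True, v: False, y: False}
  {b: True, v: True, z: False, y: False}
  {b: True, v: False, z: False, y: False}
  {z: True, v: True, b: False, y: False}
  {z: True, b: False, v: False, y: False}
  {z: False, v: True, b: False, y: False}
  {z: False, b: False, v: False, y: False}
  {b: True, y: True, z: True, v: True}
  {b: True, y: True, z: True, v: False}
  {b: True, y: True, v: True, z: False}
  {b: True, y: True, v: False, z: False}
  {y: True, z: True, v: True, b: False}
  {y: True, z: True, v: False, b: False}
  {y: True, v: True, z: False, b: False}


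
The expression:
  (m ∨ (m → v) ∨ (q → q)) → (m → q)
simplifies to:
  q ∨ ¬m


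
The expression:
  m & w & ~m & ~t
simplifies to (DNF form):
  False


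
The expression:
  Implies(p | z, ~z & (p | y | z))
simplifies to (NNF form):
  ~z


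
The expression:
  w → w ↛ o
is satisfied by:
  {w: False, o: False}
  {o: True, w: False}
  {w: True, o: False}


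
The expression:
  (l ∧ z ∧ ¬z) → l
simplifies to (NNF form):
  True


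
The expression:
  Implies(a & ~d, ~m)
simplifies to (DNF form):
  d | ~a | ~m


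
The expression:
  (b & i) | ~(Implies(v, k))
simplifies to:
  (b | v) & (i | v) & (b | ~k) & (i | ~k)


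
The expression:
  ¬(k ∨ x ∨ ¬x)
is never true.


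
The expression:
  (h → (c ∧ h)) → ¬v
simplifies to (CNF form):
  (h ∨ ¬v) ∧ (¬c ∨ ¬v)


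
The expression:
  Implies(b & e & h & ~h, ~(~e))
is always true.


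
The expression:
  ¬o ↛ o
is always true.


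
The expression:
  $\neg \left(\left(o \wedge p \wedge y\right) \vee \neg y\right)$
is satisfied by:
  {y: True, p: False, o: False}
  {o: True, y: True, p: False}
  {p: True, y: True, o: False}


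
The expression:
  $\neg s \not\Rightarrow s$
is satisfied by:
  {s: False}


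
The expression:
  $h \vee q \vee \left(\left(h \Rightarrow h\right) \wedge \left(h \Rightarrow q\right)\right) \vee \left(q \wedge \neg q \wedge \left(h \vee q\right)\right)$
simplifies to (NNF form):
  $\text{True}$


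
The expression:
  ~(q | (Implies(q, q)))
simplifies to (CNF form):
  False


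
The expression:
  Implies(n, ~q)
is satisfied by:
  {q: False, n: False}
  {n: True, q: False}
  {q: True, n: False}


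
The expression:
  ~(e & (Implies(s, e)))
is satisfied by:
  {e: False}


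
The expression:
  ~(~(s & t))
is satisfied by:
  {t: True, s: True}


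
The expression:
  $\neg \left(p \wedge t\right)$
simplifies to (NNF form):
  $\neg p \vee \neg t$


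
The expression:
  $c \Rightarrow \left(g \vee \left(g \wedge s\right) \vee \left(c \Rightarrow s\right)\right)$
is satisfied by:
  {s: True, g: True, c: False}
  {s: True, c: False, g: False}
  {g: True, c: False, s: False}
  {g: False, c: False, s: False}
  {s: True, g: True, c: True}
  {s: True, c: True, g: False}
  {g: True, c: True, s: False}


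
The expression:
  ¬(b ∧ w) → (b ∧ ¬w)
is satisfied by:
  {b: True}


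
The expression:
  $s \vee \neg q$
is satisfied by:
  {s: True, q: False}
  {q: False, s: False}
  {q: True, s: True}


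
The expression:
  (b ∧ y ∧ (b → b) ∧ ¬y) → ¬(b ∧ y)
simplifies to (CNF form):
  True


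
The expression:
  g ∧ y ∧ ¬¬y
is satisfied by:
  {g: True, y: True}


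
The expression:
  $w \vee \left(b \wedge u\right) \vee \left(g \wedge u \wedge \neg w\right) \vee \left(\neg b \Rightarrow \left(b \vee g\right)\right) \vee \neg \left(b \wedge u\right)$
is always true.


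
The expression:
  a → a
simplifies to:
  True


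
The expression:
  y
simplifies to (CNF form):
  y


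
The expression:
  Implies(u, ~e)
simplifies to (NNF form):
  ~e | ~u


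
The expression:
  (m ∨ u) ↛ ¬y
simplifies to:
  y ∧ (m ∨ u)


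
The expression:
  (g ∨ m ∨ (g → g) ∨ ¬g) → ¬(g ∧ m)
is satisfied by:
  {g: False, m: False}
  {m: True, g: False}
  {g: True, m: False}


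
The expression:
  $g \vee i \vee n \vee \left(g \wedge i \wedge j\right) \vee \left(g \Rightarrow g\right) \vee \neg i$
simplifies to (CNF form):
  $\text{True}$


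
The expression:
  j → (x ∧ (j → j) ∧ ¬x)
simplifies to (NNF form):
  ¬j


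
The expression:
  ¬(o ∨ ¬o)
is never true.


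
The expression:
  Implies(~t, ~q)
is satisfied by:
  {t: True, q: False}
  {q: False, t: False}
  {q: True, t: True}


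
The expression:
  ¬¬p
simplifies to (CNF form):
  p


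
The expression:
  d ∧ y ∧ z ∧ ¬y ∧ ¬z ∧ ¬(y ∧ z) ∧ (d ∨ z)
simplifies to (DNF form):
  False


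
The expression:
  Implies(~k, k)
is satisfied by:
  {k: True}


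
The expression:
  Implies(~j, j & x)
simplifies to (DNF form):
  j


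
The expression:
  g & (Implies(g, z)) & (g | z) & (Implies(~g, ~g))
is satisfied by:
  {z: True, g: True}


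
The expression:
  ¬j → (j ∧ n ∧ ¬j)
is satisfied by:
  {j: True}


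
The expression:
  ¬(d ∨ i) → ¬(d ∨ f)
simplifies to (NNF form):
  d ∨ i ∨ ¬f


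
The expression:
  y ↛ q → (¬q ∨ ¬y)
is always true.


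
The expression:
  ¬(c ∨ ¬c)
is never true.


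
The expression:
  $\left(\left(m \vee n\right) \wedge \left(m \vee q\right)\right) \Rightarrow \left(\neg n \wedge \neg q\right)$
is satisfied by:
  {n: False, m: False, q: False}
  {q: True, n: False, m: False}
  {m: True, n: False, q: False}
  {n: True, q: False, m: False}


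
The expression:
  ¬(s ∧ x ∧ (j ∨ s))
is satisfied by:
  {s: False, x: False}
  {x: True, s: False}
  {s: True, x: False}


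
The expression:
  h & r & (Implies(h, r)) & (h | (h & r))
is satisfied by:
  {r: True, h: True}


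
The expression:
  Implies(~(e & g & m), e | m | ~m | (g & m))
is always true.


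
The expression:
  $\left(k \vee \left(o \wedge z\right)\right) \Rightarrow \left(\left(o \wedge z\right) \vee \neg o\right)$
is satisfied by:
  {z: True, k: False, o: False}
  {k: False, o: False, z: False}
  {z: True, o: True, k: False}
  {o: True, k: False, z: False}
  {z: True, k: True, o: False}
  {k: True, z: False, o: False}
  {z: True, o: True, k: True}


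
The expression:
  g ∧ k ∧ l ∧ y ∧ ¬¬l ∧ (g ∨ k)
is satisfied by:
  {k: True, g: True, y: True, l: True}


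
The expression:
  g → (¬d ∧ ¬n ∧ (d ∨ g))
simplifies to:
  (¬d ∧ ¬n) ∨ ¬g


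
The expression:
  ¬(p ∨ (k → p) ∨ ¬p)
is never true.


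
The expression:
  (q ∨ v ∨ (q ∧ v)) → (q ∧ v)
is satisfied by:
  {v: False, q: False}
  {q: True, v: True}


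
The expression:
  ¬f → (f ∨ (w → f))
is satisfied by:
  {f: True, w: False}
  {w: False, f: False}
  {w: True, f: True}


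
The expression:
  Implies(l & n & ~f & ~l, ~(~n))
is always true.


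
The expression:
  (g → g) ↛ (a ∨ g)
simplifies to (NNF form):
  ¬a ∧ ¬g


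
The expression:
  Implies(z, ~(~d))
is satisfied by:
  {d: True, z: False}
  {z: False, d: False}
  {z: True, d: True}


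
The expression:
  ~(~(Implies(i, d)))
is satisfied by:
  {d: True, i: False}
  {i: False, d: False}
  {i: True, d: True}


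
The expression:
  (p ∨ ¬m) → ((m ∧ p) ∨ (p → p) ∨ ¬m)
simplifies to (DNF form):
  True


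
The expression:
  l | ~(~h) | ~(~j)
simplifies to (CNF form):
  h | j | l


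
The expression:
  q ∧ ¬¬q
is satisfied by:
  {q: True}


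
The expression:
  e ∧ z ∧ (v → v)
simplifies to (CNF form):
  e ∧ z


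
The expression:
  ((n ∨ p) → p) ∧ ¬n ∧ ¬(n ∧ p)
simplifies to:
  ¬n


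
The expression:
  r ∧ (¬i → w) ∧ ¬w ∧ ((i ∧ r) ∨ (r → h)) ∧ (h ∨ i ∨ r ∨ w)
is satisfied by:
  {r: True, i: True, w: False}


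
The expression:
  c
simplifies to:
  c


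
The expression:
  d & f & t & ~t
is never true.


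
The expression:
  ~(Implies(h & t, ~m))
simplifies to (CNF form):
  h & m & t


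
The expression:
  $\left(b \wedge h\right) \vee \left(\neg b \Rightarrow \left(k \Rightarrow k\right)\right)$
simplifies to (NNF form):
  $\text{True}$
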